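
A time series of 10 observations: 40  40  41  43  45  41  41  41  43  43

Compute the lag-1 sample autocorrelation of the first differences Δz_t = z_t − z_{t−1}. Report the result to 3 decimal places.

First differences Δz: 0, 1, 2, 2, -4, 0, 0, 2, 0
Mean of differences = 0.3333
Numerator Σ(Δz_t−Δz̄)(Δz_{t+1}−Δz̄) = -3.1111
Denominator Σ(Δz_t−Δz̄)² = 28.0000
r_1(Δz) = -3.1111 / 28.0000 = -0.111

-0.111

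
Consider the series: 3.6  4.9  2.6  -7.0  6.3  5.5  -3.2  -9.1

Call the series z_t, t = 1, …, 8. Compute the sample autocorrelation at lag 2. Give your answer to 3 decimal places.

Mean z̄ = (3.6 + 4.9 + 2.6 − 7.0 + 6.3 + 5.5 − 3.2 − 9.1)/8 = 0.4500
Deviations from mean: 3.1500, 4.4500, 2.1500, -7.4500, 5.8500, 5.0500, -3.6500, -9.5500
Numerator Σ_{t=1}^{6}(z_t−z̄)(z_{t+2}−z̄) = -121.0050
Denominator Σ(z_t−z̄)² = 254.1000
r_2 = -121.0050 / 254.1000 = -0.476

-0.476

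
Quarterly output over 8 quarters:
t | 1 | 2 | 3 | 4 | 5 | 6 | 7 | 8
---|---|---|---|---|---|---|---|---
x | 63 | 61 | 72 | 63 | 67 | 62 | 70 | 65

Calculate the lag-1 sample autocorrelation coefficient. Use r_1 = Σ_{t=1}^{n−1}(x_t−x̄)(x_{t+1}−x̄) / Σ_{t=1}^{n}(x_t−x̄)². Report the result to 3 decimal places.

Mean x̄ = (63 + 61 + 72 + 63 + 67 + 62 + 70 + 65)/8 = 65.3750
Numerator Σ_{t=1}^{7}(x_t−x̄)(x_{t+1}−x̄) = -61.0156
Denominator Σ(x_t−x̄)² = 109.8750
r_1 = -61.0156 / 109.8750 = -0.555

-0.555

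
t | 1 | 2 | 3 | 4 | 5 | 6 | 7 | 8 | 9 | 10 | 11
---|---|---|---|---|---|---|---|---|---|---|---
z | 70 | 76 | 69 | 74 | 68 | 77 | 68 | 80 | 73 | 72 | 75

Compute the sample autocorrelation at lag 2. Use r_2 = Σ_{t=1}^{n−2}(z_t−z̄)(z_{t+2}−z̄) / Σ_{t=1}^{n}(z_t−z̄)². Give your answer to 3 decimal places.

Mean z̄ = (70 + 76 + 69 + 74 + 68 + 77 + 68 + 80 + 73 + 72 + 75)/11 = 72.9091
Numerator Σ_{t=1}^{9}(z_t−z̄)(z_{t+2}−z̄) = 84.8017
Denominator Σ(z_t−z̄)² = 154.9091
r_2 = 84.8017 / 154.9091 = 0.547

0.547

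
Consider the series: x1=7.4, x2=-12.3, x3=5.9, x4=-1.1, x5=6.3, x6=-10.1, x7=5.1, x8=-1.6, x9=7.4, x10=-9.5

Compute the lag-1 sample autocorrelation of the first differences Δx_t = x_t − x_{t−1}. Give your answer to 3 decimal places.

-0.698

First differences Δx: -19.7, 18.2, -7.0, 7.4, -16.4, 15.2, -6.7, 9.0, -16.9
Mean of differences = -1.8778
Numerator Σ(Δx_t−Δx̄)(Δx_{t+1}−Δx̄) = -1189.1538
Denominator Σ(Δx_t−Δx̄)² = 1702.8556
r_1(Δx) = -1189.1538 / 1702.8556 = -0.698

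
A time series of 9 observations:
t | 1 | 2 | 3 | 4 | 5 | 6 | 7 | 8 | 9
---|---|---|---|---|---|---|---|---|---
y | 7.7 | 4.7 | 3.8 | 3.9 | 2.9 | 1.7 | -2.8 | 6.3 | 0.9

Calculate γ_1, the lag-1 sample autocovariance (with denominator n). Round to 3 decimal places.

-0.929

Mean ȳ = (7.7 + 4.7 + 3.8 + 3.9 + 2.9 + 1.7 − 2.8 + 6.3 + 0.9)/9 = 3.2333
Σ_{t=1}^{8}(y_t−ȳ)(y_{t+1}−ȳ) = -8.3578
γ_1 = -8.3578 / 9 = -0.929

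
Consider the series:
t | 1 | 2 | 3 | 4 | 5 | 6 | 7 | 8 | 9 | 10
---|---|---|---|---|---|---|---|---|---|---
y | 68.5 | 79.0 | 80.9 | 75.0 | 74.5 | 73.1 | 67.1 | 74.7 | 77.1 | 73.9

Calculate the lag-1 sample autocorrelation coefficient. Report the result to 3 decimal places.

Mean ȳ = (68.5 + 79.0 + 80.9 + 75.0 + 74.5 + 73.1 + 67.1 + 74.7 + 77.1 + 73.9)/10 = 74.3800
Numerator Σ_{t=1}^{9}(y_t−ȳ)(y_{t+1}−ȳ) = 13.4736
Denominator Σ(y_t−ȳ)² = 161.1960
r_1 = 13.4736 / 161.1960 = 0.084

0.084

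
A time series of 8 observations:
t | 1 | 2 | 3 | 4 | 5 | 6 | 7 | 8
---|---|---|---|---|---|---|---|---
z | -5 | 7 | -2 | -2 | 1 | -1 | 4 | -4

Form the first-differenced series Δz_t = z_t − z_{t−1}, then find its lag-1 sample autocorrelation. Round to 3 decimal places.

-0.500

First differences Δz: 12, -9, 0, 3, -2, 5, -8
Mean of differences = 0.1429
Numerator Σ(Δz_t−Δz̄)(Δz_{t+1}−Δz̄) = -163.5918
Denominator Σ(Δz_t−Δz̄)² = 326.8571
r_1(Δz) = -163.5918 / 326.8571 = -0.500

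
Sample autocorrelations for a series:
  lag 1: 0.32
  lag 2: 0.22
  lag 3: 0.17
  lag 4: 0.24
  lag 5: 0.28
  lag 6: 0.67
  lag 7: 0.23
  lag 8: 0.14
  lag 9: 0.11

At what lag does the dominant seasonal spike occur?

6

The largest autocorrelation is r_6 = 0.67; the remaining lags stay at or below 0.32. The elevated value at lag 1 (0.32), dropping to 0.22 at lag 2, reflects decaying short-term dependence rather than seasonality.
The dominant spike at lag 6 indicates a seasonal period of 6.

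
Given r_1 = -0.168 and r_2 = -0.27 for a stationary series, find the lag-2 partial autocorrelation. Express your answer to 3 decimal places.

φ_{22} = (r_2 − r_1²) / (1 − r_1²)
r_1² = (-0.168)² = 0.028224
Numerator = -0.27 − 0.0282 = -0.2982; denominator = 1 − 0.0282 = 0.9718
φ_{22} = -0.2982 / 0.9718 = -0.307

-0.307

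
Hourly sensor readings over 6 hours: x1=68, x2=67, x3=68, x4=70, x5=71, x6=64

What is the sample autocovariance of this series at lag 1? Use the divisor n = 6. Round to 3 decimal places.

-1.000

Mean x̄ = (68 + 67 + 68 + 70 + 71 + 64)/6 = 68.0000
Deviations: 0.0000, -1.0000, 0.0000, 2.0000, 3.0000, -4.0000
Σ_{t=1}^{5}(x_t−x̄)(x_{t+1}−x̄) = -6.0000
γ_1 = -6.0000 / 6 = -1.000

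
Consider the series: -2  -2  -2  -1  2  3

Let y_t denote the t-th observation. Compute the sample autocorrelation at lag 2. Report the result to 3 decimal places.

Mean ȳ = (-2 − 2 − 2 − 1 + 2 + 3)/6 = -0.3333
Deviations from mean: -1.6667, -1.6667, -1.6667, -0.6667, 2.3333, 3.3333
Σ(y_t−ȳ)(y_{t+2}−ȳ) = (2.7778) + (1.1111) + (-3.8889) + (-2.2222) = -2.2222
Denominator Σ(y_t−ȳ)² = 25.3333
r_2 = -2.2222 / 25.3333 = -0.088

-0.088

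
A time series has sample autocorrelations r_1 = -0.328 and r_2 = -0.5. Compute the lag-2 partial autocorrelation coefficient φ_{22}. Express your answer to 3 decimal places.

φ_{22} = (r_2 − r_1²) / (1 − r_1²)
r_1² = (-0.328)² = 0.107584
Numerator = -0.5 − 0.1076 = -0.6076; denominator = 1 − 0.1076 = 0.8924
φ_{22} = -0.6076 / 0.8924 = -0.681

-0.681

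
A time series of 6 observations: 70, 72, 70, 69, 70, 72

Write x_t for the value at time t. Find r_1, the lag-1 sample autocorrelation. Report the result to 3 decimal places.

-0.100

Mean x̄ = (70 + 72 + 70 + 69 + 70 + 72)/6 = 70.5000
Deviations from mean: -0.5000, 1.5000, -0.5000, -1.5000, -0.5000, 1.5000
Numerator Σ_{t=1}^{5}(x_t−x̄)(x_{t+1}−x̄) = -0.7500
Denominator Σ(x_t−x̄)² = 7.5000
r_1 = -0.7500 / 7.5000 = -0.100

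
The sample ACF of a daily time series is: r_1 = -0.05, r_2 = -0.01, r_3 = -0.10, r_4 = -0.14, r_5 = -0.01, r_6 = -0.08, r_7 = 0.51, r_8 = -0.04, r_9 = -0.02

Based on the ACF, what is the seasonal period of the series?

7

The largest autocorrelation is r_7 = 0.51; the remaining lags stay at or below -0.01.
The dominant spike at lag 7 indicates a seasonal period of 7.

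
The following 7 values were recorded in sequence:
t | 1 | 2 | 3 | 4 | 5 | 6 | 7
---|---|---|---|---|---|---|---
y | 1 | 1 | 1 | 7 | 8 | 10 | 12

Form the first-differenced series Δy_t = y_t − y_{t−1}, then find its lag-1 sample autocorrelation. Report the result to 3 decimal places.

-0.317

First differences Δy: 0, 0, 6, 1, 2, 2
Mean of differences = 1.8333
Numerator Σ(Δy_t−Δȳ)(Δy_{t+1}−Δȳ) = -7.8611
Denominator Σ(Δy_t−Δȳ)² = 24.8333
r_1(Δy) = -7.8611 / 24.8333 = -0.317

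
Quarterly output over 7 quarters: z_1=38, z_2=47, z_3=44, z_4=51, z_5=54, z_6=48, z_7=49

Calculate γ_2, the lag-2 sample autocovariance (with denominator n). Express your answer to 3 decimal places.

Mean z̄ = (38 + 47 + 44 + 51 + 54 + 48 + 49)/7 = 47.2857
Σ_{t=1}^{5}(z_t−z̄)(z_{t+2}−z̄) = 21.5510
γ_2 = 21.5510 / 7 = 3.079

3.079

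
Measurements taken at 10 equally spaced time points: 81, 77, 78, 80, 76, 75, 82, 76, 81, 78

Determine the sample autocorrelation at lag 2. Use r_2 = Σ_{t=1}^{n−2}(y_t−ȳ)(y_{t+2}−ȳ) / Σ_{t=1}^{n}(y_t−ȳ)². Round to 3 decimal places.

0.038

Mean ȳ = (81 + 77 + 78 + 80 + 76 + 75 + 82 + 76 + 81 + 78)/10 = 78.4000
Numerator Σ_{t=1}^{8}(y_t−ȳ)(y_{t+2}−ȳ) = 2.0800
Denominator Σ(y_t−ȳ)² = 54.4000
r_2 = 2.0800 / 54.4000 = 0.038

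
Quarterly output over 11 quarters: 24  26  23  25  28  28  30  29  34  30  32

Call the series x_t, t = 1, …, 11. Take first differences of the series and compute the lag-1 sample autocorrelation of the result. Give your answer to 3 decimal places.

First differences Δx: 2, -3, 2, 3, 0, 2, -1, 5, -4, 2
Mean of differences = 0.8000
Numerator Σ(Δx_t−Δx̄)(Δx_{t+1}−Δx̄) = -44.8400
Denominator Σ(Δx_t−Δx̄)² = 69.6000
r_1(Δx) = -44.8400 / 69.6000 = -0.644

-0.644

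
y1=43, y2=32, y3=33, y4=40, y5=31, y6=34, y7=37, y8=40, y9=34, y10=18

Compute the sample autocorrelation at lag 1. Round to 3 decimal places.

Mean ȳ = (43 + 32 + 33 + 40 + 31 + 34 + 37 + 40 + 34 + 18)/10 = 34.2000
Numerator Σ_{t=1}^{9}(y_t−ȳ)(y_{t+1}−ȳ) = -23.8400
Denominator Σ(y_t−ȳ)² = 431.6000
r_1 = -23.8400 / 431.6000 = -0.055

-0.055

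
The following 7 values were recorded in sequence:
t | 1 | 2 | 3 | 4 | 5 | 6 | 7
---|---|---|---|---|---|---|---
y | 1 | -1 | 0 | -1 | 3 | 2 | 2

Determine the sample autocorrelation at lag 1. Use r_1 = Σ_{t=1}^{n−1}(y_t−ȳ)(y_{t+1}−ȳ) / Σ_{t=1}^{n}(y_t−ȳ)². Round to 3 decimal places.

0.181

Mean ȳ = (1 − 1 + 0 − 1 + 3 + 2 + 2)/7 = 0.8571
Numerator Σ_{t=1}^{6}(y_t−ȳ)(y_{t+1}−ȳ) = 2.6939
Denominator Σ(y_t−ȳ)² = 14.8571
r_1 = 2.6939 / 14.8571 = 0.181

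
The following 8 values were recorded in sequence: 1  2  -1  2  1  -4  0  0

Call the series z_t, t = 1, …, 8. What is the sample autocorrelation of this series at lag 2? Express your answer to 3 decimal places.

-0.215

Mean z̄ = (1 + 2 − 1 + 2 + 1 − 4 + 0 + 0)/8 = 0.1250
Σ(z_t−z̄)(z_{t+2}−z̄) = (-0.9844) + (3.5156) + (-0.9844) + (-7.7344) + (-0.1094) + (0.5156) = -5.7813
Denominator Σ(z_t−z̄)² = 26.8750
r_2 = -5.7813 / 26.8750 = -0.215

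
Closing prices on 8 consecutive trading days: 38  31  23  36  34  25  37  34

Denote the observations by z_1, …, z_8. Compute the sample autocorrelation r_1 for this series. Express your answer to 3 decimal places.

Mean z̄ = (38 + 31 + 23 + 36 + 34 + 25 + 37 + 34)/8 = 32.2500
Deviations from mean: 5.7500, -1.2500, -9.2500, 3.7500, 1.7500, -7.2500, 4.7500, 1.7500
Σ(z_t−z̄)(z_{t+1}−z̄) = (-7.1875) + (11.5625) + (-34.6875) + (6.5625) + (-12.6875) + (-34.4375) + (8.3125) = -62.5625
Denominator Σ(z_t−z̄)² = 215.5000
r_1 = -62.5625 / 215.5000 = -0.290

-0.290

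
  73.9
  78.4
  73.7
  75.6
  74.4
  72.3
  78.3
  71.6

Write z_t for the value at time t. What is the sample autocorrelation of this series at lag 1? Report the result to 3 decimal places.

-0.612

Mean z̄ = (73.9 + 78.4 + 73.7 + 75.6 + 74.4 + 72.3 + 78.3 + 71.6)/8 = 74.7750
Deviations from mean: -0.8750, 3.6250, -1.0750, 0.8250, -0.3750, -2.4750, 3.5250, -3.1750
Σ(z_t−z̄)(z_{t+1}−z̄) = (-3.1719) + (-3.8969) + (-0.8869) + (-0.3094) + (0.9281) + (-8.7244) + (-11.1919) = -27.2531
Denominator Σ(z_t−z̄)² = 44.5150
r_1 = -27.2531 / 44.5150 = -0.612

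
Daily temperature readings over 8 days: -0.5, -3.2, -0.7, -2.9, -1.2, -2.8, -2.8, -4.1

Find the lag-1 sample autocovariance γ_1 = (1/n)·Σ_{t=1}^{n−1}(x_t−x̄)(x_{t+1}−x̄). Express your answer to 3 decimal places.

-0.511

Mean x̄ = (-0.5 − 3.2 − 0.7 − 2.9 − 1.2 − 2.8 − 2.8 − 4.1)/8 = -2.2750
Deviations: 1.7750, -0.9250, 1.5750, -0.6250, 1.0750, -0.5250, -0.5250, -1.8250
Σ_{t=1}^{7}(x_t−x̄)(x_{t+1}−x̄) = -4.0856
γ_1 = -4.0856 / 8 = -0.511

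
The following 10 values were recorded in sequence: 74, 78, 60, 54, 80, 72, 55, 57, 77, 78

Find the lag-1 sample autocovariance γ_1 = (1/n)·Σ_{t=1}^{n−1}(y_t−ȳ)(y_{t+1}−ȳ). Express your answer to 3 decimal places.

5.925

Mean ȳ = (74 + 78 + 60 + 54 + 80 + 72 + 55 + 57 + 77 + 78)/10 = 68.5000
Σ_{t=1}^{9}(y_t−ȳ)(y_{t+1}−ȳ) = 59.2500
γ_1 = 59.2500 / 10 = 5.925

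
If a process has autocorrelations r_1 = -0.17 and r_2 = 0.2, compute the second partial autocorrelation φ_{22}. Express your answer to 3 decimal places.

0.176

φ_{22} = (r_2 − r_1²) / (1 − r_1²)
r_1² = (-0.17)² = 0.0289
Numerator = 0.2 − 0.0289 = 0.1711; denominator = 1 − 0.0289 = 0.9711
φ_{22} = 0.1711 / 0.9711 = 0.176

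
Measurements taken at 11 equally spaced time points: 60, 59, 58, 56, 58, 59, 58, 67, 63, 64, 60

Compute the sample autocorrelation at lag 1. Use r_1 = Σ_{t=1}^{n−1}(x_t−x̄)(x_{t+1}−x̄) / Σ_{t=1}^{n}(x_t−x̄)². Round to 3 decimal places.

0.392

Mean x̄ = (60 + 59 + 58 + 56 + 58 + 59 + 58 + 67 + 63 + 64 + 60)/11 = 60.1818
Numerator Σ_{t=1}^{10}(x_t−x̄)(x_{t+1}−x̄) = 40.6033
Denominator Σ(x_t−x̄)² = 103.6364
r_1 = 40.6033 / 103.6364 = 0.392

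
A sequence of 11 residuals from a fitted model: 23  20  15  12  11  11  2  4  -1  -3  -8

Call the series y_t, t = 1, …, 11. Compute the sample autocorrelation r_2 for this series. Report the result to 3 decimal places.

Mean ȳ = (23 + 20 + 15 + 12 + 11 + 11 + 2 + 4 − 1 − 3 − 8)/11 = 7.8182
Numerator Σ_{t=1}^{9}(y_t−ȳ)(y_{t+2}−ȳ) = 397.5702
Denominator Σ(y_t−ȳ)² = 961.6364
r_2 = 397.5702 / 961.6364 = 0.413

0.413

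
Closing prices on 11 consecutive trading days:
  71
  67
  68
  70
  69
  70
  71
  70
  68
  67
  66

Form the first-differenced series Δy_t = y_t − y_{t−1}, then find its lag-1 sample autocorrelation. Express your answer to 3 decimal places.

-0.009

First differences Δy: -4, 1, 2, -1, 1, 1, -1, -2, -1, -1
Mean of differences = -0.5000
Numerator Σ(Δy_t−Δȳ)(Δy_{t+1}−Δȳ) = -0.2500
Denominator Σ(Δy_t−Δȳ)² = 28.5000
r_1(Δy) = -0.2500 / 28.5000 = -0.009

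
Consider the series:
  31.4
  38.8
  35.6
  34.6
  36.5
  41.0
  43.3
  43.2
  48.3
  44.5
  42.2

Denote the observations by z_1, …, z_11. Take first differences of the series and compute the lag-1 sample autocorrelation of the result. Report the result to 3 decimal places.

-0.172

First differences Δz: 7.4, -3.2, -1.0, 1.9, 4.5, 2.3, -0.1, 5.1, -3.8, -2.3
Mean of differences = 1.0800
Numerator Σ(Δz_t−Δz̄)(Δz_{t+1}−Δz̄) = -22.1824
Denominator Σ(Δz_t−Δz̄)² = 129.2360
r_1(Δz) = -22.1824 / 129.2360 = -0.172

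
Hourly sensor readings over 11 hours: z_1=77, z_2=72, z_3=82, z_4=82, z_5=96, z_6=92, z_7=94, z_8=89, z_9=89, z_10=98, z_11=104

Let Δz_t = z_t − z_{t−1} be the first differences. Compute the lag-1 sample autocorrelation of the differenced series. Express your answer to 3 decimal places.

First differences Δz: -5, 10, 0, 14, -4, 2, -5, 0, 9, 6
Mean of differences = 2.7000
Numerator Σ(Δz_t−Δz̄)(Δz_{t+1}−Δz̄) = -147.4900
Denominator Σ(Δz_t−Δz̄)² = 410.1000
r_1(Δz) = -147.4900 / 410.1000 = -0.360

-0.360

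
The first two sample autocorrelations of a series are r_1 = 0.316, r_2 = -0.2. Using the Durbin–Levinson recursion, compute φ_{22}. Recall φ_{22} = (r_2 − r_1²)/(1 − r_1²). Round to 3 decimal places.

φ_{22} = (r_2 − r_1²) / (1 − r_1²)
r_1² = (0.316)² = 0.099856
Numerator = -0.2 − 0.0999 = -0.2999; denominator = 1 − 0.0999 = 0.9001
φ_{22} = -0.2999 / 0.9001 = -0.333

-0.333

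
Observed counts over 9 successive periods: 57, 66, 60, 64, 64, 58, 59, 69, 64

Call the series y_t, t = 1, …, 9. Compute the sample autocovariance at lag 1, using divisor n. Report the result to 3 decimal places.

Mean ȳ = (57 + 66 + 60 + 64 + 64 + 58 + 59 + 69 + 64)/9 = 62.3333
Σ_{t=1}^{8}(y_t−ȳ)(y_{t+1}−ȳ) = -33.1111
γ_1 = -33.1111 / 9 = -3.679

-3.679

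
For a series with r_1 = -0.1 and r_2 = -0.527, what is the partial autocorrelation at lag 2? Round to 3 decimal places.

φ_{22} = (r_2 − r_1²) / (1 − r_1²)
r_1² = (-0.1)² = 0.01
Numerator = -0.527 − 0.0100 = -0.5370; denominator = 1 − 0.0100 = 0.9900
φ_{22} = -0.5370 / 0.9900 = -0.542

-0.542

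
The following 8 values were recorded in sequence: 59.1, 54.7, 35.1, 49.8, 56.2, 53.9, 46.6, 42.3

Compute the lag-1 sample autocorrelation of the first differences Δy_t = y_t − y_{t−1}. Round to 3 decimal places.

-0.143

First differences Δy: -4.4, -19.6, 14.7, 6.4, -2.3, -7.3, -4.3
Mean of differences = -2.4000
Numerator Σ(Δy_t−Δȳ)(Δy_{t+1}−Δȳ) = -99.5400
Denominator Σ(Δy_t−Δȳ)² = 697.3200
r_1(Δy) = -99.5400 / 697.3200 = -0.143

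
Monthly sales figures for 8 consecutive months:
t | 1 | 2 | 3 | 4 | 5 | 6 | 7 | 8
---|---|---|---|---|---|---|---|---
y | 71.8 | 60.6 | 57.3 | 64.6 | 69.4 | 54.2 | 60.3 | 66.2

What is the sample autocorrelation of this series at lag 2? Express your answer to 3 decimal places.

-0.589

Mean ȳ = (71.8 + 60.6 + 57.3 + 64.6 + 69.4 + 54.2 + 60.3 + 66.2)/8 = 63.0500
Σ(y_t−ȳ)(y_{t+2}−ȳ) = (-50.3125) + (-3.7975) + (-36.5125) + (-13.7175) + (-17.4625) + (-27.8775) = -149.6800
Denominator Σ(y_t−ȳ)² = 254.1600
r_2 = -149.6800 / 254.1600 = -0.589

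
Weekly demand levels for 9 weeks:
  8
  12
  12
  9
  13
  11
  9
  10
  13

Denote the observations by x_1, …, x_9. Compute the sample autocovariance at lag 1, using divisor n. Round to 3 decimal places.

Mean x̄ = (8 + 12 + 12 + 9 + 13 + 11 + 9 + 10 + 13)/9 = 10.7778
Σ_{t=1}^{8}(x_t−x̄)(x_{t+1}−x̄) = -8.2716
γ_1 = -8.2716 / 9 = -0.919

-0.919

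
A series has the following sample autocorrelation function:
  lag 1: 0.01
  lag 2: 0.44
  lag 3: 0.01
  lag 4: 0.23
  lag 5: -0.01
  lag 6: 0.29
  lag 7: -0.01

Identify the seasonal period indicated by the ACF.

The largest autocorrelation is r_2 = 0.44, with weaker echoes at lags 4 (0.23) and 6 (0.29); the remaining lags stay at or below 0.01.
The dominant spike at lag 2 indicates a seasonal period of 2.

2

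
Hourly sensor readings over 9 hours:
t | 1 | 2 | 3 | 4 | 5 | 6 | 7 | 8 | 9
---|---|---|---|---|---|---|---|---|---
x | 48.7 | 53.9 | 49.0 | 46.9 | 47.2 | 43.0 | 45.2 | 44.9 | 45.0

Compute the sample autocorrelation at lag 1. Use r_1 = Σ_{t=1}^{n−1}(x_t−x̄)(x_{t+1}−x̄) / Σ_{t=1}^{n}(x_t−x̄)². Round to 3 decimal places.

0.482

Mean x̄ = (48.7 + 53.9 + 49.0 + 46.9 + 47.2 + 43.0 + 45.2 + 44.9 + 45.0)/9 = 47.0889
Numerator Σ_{t=1}^{8}(x_t−x̄)(x_{t+1}−x̄) = 39.5843
Denominator Σ(x_t−x̄)² = 82.1289
r_1 = 39.5843 / 82.1289 = 0.482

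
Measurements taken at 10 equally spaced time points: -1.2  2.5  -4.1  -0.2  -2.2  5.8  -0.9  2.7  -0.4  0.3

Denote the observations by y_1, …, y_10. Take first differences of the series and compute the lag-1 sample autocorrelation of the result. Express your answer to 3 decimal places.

-0.791

First differences Δy: 3.7, -6.6, 3.9, -2.0, 8.0, -6.7, 3.6, -3.1, 0.7
Mean of differences = 0.1667
Numerator Σ(Δy_t−Δȳ)(Δy_{t+1}−Δȳ) = -164.5544
Denominator Σ(Δy_t−Δȳ)² = 208.1600
r_1(Δy) = -164.5544 / 208.1600 = -0.791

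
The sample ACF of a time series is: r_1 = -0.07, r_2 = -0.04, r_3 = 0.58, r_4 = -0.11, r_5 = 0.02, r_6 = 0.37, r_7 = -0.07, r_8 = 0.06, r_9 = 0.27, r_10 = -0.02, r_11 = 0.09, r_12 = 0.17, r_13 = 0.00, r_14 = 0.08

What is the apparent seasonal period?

3

The largest autocorrelation is r_3 = 0.58, with weaker echoes at lags 6 (0.37), 9 (0.27) and 12 (0.17); the remaining lags stay at or below 0.09.
The dominant spike at lag 3 indicates a seasonal period of 3.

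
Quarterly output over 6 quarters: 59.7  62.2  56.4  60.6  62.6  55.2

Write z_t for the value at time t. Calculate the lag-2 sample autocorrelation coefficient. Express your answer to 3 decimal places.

-0.262

Mean z̄ = (59.7 + 62.2 + 56.4 + 60.6 + 62.6 + 55.2)/6 = 59.4500
Deviations from mean: 0.2500, 2.7500, -3.0500, 1.1500, 3.1500, -4.2500
Numerator Σ_{t=1}^{4}(z_t−z̄)(z_{t+2}−z̄) = -12.0950
Denominator Σ(z_t−z̄)² = 46.2350
r_2 = -12.0950 / 46.2350 = -0.262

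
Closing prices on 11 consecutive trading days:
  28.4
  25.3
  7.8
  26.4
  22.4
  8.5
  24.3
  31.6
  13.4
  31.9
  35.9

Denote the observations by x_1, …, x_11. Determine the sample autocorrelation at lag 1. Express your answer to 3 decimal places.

-0.138

Mean x̄ = (28.4 + 25.3 + 7.8 + 26.4 + 22.4 + 8.5 + 24.3 + 31.6 + 13.4 + 31.9 + 35.9)/11 = 23.2636
Numerator Σ_{t=1}^{10}(x_t−x̄)(x_{t+1}−x̄) = -124.4295
Denominator Σ(x_t−x̄)² = 900.3255
r_1 = -124.4295 / 900.3255 = -0.138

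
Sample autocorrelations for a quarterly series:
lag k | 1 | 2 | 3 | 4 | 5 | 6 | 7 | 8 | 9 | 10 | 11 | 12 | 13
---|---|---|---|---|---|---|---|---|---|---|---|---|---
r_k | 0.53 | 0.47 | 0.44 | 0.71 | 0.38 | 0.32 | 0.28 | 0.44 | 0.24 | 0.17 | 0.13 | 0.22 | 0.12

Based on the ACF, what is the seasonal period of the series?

The largest autocorrelation is r_4 = 0.71; the remaining lags stay at or below 0.53. The elevated value at lag 1 (0.53), dropping to 0.47 at lag 2, reflects decaying short-term dependence rather than seasonality.
The dominant spike at lag 4 indicates a seasonal period of 4.

4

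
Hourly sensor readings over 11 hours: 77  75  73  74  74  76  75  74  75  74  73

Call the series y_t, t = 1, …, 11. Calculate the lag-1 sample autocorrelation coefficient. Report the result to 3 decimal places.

Mean ȳ = (77 + 75 + 73 + 74 + 74 + 76 + 75 + 74 + 75 + 74 + 73)/11 = 74.5455
Numerator Σ_{t=1}^{10}(y_t−ȳ)(y_{t+1}−ȳ) = 1.5207
Denominator Σ(y_t−ȳ)² = 14.7273
r_1 = 1.5207 / 14.7273 = 0.103

0.103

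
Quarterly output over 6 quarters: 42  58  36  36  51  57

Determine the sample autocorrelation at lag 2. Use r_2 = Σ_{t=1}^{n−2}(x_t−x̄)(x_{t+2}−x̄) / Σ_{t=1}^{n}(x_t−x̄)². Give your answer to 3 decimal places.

-0.452

Mean x̄ = (42 + 58 + 36 + 36 + 51 + 57)/6 = 46.6667
Σ(x_t−x̄)(x_{t+2}−x̄) = (49.7778) + (-120.8889) + (-46.2222) + (-110.2222) = -227.5556
Denominator Σ(x_t−x̄)² = 503.3333
r_2 = -227.5556 / 503.3333 = -0.452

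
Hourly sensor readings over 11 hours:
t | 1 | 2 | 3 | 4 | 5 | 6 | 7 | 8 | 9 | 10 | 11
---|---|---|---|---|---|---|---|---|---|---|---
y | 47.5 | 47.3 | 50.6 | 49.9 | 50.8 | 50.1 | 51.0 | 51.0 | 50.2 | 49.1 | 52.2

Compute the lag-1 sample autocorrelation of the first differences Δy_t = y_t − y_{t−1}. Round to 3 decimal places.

First differences Δy: -0.2, 3.3, -0.7, 0.9, -0.7, 0.9, 0.0, -0.8, -1.1, 3.1
Mean of differences = 0.4700
Numerator Σ(Δy_t−Δȳ)(Δy_{t+1}−Δȳ) = -8.4569
Denominator Σ(Δy_t−Δȳ)² = 22.7810
r_1(Δy) = -8.4569 / 22.7810 = -0.371

-0.371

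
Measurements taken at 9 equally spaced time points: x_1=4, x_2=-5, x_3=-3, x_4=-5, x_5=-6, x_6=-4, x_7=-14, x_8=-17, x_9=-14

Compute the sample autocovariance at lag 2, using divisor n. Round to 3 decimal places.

Mean x̄ = (4 − 5 − 3 − 5 − 6 − 4 − 14 − 17 − 14)/9 = -7.1111
Σ_{t=1}^{7}(x_t−x̄)(x_{t+2}−x̄) = 70.3086
γ_2 = 70.3086 / 9 = 7.812

7.812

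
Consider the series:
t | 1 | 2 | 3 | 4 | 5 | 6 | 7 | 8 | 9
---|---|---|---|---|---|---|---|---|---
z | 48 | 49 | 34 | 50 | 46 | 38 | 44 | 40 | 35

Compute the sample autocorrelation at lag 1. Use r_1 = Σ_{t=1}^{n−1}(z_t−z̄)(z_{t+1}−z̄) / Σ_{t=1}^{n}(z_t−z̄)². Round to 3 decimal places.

-0.218

Mean z̄ = (48 + 49 + 34 + 50 + 46 + 38 + 44 + 40 + 35)/9 = 42.6667
Numerator Σ_{t=1}^{8}(z_t−z̄)(z_{t+1}−z̄) = -65.1111
Denominator Σ(z_t−z̄)² = 298.0000
r_1 = -65.1111 / 298.0000 = -0.218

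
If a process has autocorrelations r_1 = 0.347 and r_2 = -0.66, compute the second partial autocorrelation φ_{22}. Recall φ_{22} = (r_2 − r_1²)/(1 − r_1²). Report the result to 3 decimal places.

φ_{22} = (r_2 − r_1²) / (1 − r_1²)
r_1² = (0.347)² = 0.120409
Numerator = -0.66 − 0.1204 = -0.7804; denominator = 1 − 0.1204 = 0.8796
φ_{22} = -0.7804 / 0.8796 = -0.887

-0.887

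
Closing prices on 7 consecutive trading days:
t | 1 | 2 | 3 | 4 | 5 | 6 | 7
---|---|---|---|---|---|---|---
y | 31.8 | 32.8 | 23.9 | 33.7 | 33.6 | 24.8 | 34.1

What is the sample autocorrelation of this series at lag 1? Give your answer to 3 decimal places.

-0.527

Mean ȳ = (31.8 + 32.8 + 23.9 + 33.7 + 33.6 + 24.8 + 34.1)/7 = 30.6714
Σ(y_t−ȳ)(y_{t+1}−ȳ) = (2.4022) + (-14.4135) + (-20.5078) + (8.8694) + (-17.1949) + (-20.1306) = -60.9751
Denominator Σ(y_t−ȳ)² = 115.6343
r_1 = -60.9751 / 115.6343 = -0.527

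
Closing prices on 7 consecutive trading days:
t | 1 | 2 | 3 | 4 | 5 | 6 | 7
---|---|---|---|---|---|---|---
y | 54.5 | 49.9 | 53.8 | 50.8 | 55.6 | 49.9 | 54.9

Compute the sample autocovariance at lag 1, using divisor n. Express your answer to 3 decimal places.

Mean ȳ = (54.5 + 49.9 + 53.8 + 50.8 + 55.6 + 49.9 + 54.9)/7 = 52.7714
Deviations: 1.7286, -2.8714, 1.0286, -1.9714, 2.8286, -2.8714, 2.1286
Σ_{t=1}^{6}(y_t−ȳ)(y_{t+1}−ȳ) = -29.7551
γ_1 = -29.7551 / 7 = -4.251

-4.251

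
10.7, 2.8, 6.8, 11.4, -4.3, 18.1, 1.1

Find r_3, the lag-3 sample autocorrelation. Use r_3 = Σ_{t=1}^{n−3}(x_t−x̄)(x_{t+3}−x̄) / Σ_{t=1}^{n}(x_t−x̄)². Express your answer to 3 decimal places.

Mean x̄ = (10.7 + 2.8 + 6.8 + 11.4 − 4.3 + 18.1 + 1.1)/7 = 6.6571
Numerator Σ_{t=1}^{4}(x_t−x̄)(x_{t+3}−x̄) = 36.7159
Denominator Σ(x_t−x̄)² = 335.6171
r_3 = 36.7159 / 335.6171 = 0.109

0.109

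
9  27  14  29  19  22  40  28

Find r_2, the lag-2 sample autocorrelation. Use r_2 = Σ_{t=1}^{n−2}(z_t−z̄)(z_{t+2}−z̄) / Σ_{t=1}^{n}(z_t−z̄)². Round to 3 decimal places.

Mean z̄ = (9 + 27 + 14 + 29 + 19 + 22 + 40 + 28)/8 = 23.5000
Σ(z_t−z̄)(z_{t+2}−z̄) = (137.7500) + (19.2500) + (42.7500) + (-8.2500) + (-74.2500) + (-6.7500) = 110.5000
Denominator Σ(z_t−z̄)² = 658.0000
r_2 = 110.5000 / 658.0000 = 0.168

0.168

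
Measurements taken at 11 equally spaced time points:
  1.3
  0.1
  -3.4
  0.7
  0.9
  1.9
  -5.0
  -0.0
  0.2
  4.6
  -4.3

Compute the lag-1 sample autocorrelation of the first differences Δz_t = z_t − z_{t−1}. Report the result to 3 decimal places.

First differences Δz: -1.2, -3.5, 4.1, 0.2, 1.0, -6.9, 5.0, 0.2, 4.4, -8.9
Mean of differences = -0.5600
Numerator Σ(Δz_t−Δz̄)(Δz_{t+1}−Δz̄) = -85.6036
Denominator Σ(Δz_t−Δz̄)² = 199.6240
r_1(Δz) = -85.6036 / 199.6240 = -0.429

-0.429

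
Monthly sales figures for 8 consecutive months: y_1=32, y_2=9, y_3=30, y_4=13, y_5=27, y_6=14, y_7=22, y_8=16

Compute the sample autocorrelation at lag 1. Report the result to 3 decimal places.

-0.813

Mean ȳ = (32 + 9 + 30 + 13 + 27 + 14 + 22 + 16)/8 = 20.3750
Deviations from mean: 11.6250, -11.3750, 9.6250, -7.3750, 6.6250, -6.3750, 1.6250, -4.3750
Σ(y_t−ȳ)(y_{t+1}−ȳ) = (-132.2344) + (-109.4844) + (-70.9844) + (-48.8594) + (-42.2344) + (-10.3594) + (-7.1094) = -421.2656
Denominator Σ(y_t−ȳ)² = 517.8750
r_1 = -421.2656 / 517.8750 = -0.813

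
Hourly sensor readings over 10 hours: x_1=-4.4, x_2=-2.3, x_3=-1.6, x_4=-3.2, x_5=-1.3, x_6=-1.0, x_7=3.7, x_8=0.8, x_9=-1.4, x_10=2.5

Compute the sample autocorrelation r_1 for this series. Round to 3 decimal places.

0.236

Mean x̄ = (-4.4 − 2.3 − 1.6 − 3.2 − 1.3 − 1.0 + 3.7 + 0.8 − 1.4 + 2.5)/10 = -0.8200
Numerator Σ_{t=1}^{9}(x_t−x̄)(x_{t+1}−x̄) = 13.1816
Denominator Σ(x_t−x̄)² = 55.9560
r_1 = 13.1816 / 55.9560 = 0.236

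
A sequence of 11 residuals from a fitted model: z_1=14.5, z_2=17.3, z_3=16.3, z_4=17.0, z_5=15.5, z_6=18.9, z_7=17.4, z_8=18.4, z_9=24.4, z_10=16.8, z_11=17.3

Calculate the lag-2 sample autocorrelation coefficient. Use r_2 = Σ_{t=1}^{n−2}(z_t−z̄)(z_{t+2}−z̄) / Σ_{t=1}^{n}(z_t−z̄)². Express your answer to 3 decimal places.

0.053

Mean z̄ = (14.5 + 17.3 + 16.3 + 17.0 + 15.5 + 18.9 + 17.4 + 18.4 + 24.4 + 16.8 + 17.3)/11 = 17.6182
Numerator Σ_{t=1}^{9}(z_t−z̄)(z_{t+2}−z̄) = 3.4939
Denominator Σ(z_t−z̄)² = 65.4964
r_2 = 3.4939 / 65.4964 = 0.053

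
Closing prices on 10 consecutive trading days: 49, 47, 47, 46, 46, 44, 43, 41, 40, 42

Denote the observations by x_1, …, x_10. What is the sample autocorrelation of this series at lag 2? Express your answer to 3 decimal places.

0.420

Mean x̄ = (49 + 47 + 47 + 46 + 46 + 44 + 43 + 41 + 40 + 42)/10 = 44.5000
Numerator Σ_{t=1}^{8}(x_t−x̄)(x_{t+2}−x̄) = 33.0000
Denominator Σ(x_t−x̄)² = 78.5000
r_2 = 33.0000 / 78.5000 = 0.420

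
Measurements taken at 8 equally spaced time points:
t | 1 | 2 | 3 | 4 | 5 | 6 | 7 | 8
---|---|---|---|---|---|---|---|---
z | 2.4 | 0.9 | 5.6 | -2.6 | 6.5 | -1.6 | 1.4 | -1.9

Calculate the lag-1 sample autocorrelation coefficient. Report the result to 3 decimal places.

Mean z̄ = (2.4 + 0.9 + 5.6 − 2.6 + 6.5 − 1.6 + 1.4 − 1.9)/8 = 1.3375
Deviations from mean: 1.0625, -0.4375, 4.2625, -3.9375, 5.1625, -2.9375, 0.0625, -3.2375
Σ(z_t−z̄)(z_{t+1}−z̄) = (-0.4648) + (-1.8648) + (-16.7836) + (-20.3273) + (-15.1648) + (-0.1836) + (-0.2023) = -54.9914
Denominator Σ(z_t−z̄)² = 80.7588
r_1 = -54.9914 / 80.7588 = -0.681

-0.681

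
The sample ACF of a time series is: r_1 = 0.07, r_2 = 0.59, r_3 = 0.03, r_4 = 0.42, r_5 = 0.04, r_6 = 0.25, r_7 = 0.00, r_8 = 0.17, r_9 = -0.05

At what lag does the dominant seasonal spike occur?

The largest autocorrelation is r_2 = 0.59, with weaker echoes at lags 4 (0.42), 6 (0.25) and 8 (0.17); the remaining lags stay at or below 0.07.
The dominant spike at lag 2 indicates a seasonal period of 2.

2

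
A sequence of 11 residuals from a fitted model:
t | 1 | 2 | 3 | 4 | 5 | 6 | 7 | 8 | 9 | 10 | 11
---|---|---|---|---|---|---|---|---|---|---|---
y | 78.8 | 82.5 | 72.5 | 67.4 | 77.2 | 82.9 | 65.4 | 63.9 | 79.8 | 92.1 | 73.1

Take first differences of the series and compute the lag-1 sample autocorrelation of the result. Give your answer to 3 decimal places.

First differences Δy: 3.7, -10.0, -5.1, 9.8, 5.7, -17.5, -1.5, 15.9, 12.3, -19.0
Mean of differences = -0.5700
Numerator Σ(Δy_t−Δȳ)(Δy_{t+1}−Δȳ) = -110.4529
Denominator Σ(Δy_t−Δȳ)² = 1338.5810
r_1(Δy) = -110.4529 / 1338.5810 = -0.083

-0.083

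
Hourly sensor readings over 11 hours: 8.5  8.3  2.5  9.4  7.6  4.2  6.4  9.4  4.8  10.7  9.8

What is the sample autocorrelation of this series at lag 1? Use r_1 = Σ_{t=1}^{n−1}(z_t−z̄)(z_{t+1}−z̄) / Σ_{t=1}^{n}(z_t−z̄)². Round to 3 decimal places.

-0.263

Mean z̄ = (8.5 + 8.3 + 2.5 + 9.4 + 7.6 + 4.2 + 6.4 + 9.4 + 4.8 + 10.7 + 9.8)/11 = 7.4182
Numerator Σ_{t=1}^{10}(z_t−z̄)(z_{t+1}−z̄) = -18.0603
Denominator Σ(z_t−z̄)² = 68.7164
r_1 = -18.0603 / 68.7164 = -0.263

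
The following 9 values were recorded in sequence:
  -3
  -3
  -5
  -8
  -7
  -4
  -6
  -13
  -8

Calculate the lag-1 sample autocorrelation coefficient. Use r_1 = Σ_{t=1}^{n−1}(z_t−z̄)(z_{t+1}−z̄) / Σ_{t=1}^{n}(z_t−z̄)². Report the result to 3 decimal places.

Mean z̄ = (-3 − 3 − 5 − 8 − 7 − 4 − 6 − 13 − 8)/9 = -6.3333
Numerator Σ_{t=1}^{8}(z_t−z̄)(z_{t+1}−z̄) = 22.5556
Denominator Σ(z_t−z̄)² = 80.0000
r_1 = 22.5556 / 80.0000 = 0.282

0.282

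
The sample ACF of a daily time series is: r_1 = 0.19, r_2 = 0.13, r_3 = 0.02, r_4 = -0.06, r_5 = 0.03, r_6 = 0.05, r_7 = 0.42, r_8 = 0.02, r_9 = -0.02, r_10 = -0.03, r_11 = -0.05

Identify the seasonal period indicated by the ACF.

The largest autocorrelation is r_7 = 0.42; the remaining lags stay at or below 0.19.
The dominant spike at lag 7 indicates a seasonal period of 7.

7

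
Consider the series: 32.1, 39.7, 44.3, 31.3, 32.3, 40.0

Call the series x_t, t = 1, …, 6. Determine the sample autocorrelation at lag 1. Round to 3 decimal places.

Mean x̄ = (32.1 + 39.7 + 44.3 + 31.3 + 32.3 + 40.0)/6 = 36.6167
Deviations from mean: -4.5167, 3.0833, 7.6833, -5.3167, -4.3167, 3.3833
Numerator Σ_{t=1}^{5}(x_t−x̄)(x_{t+1}−x̄) = -22.7403
Denominator Σ(x_t−x̄)² = 147.2883
r_1 = -22.7403 / 147.2883 = -0.154

-0.154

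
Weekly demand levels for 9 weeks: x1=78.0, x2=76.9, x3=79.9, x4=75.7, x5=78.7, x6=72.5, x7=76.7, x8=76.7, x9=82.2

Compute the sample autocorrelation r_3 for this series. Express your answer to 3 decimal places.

Mean x̄ = (78.0 + 76.9 + 79.9 + 75.7 + 78.7 + 72.5 + 76.7 + 76.7 + 82.2)/9 = 77.4778
Numerator Σ_{t=1}^{6}(x_t−x̄)(x_{t+3}−x̄) = -36.7659
Denominator Σ(x_t−x̄)² = 59.4156
r_3 = -36.7659 / 59.4156 = -0.619

-0.619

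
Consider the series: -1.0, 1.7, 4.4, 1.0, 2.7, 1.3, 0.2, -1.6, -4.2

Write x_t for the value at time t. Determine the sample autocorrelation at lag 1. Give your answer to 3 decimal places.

Mean x̄ = (-1.0 + 1.7 + 4.4 + 1.0 + 2.7 + 1.3 + 0.2 − 1.6 − 4.2)/9 = 0.5000
Numerator Σ_{t=1}^{8}(x_t−x̄)(x_{t+1}−x̄) = 17.9500
Denominator Σ(x_t−x̄)² = 51.2200
r_1 = 17.9500 / 51.2200 = 0.350

0.350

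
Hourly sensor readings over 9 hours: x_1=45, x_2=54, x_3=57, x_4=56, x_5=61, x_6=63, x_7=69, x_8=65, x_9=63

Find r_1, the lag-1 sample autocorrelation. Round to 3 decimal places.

Mean x̄ = (45 + 54 + 57 + 56 + 61 + 63 + 69 + 65 + 63)/9 = 59.2222
Numerator Σ_{t=1}^{8}(x_t−x̄)(x_{t+1}−x̄) = 209.2840
Denominator Σ(x_t−x̄)² = 405.5556
r_1 = 209.2840 / 405.5556 = 0.516

0.516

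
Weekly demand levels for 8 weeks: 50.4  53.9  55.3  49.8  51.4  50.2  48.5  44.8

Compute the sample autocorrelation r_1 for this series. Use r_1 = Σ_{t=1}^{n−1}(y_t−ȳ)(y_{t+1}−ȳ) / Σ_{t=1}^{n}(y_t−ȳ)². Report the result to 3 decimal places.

0.324

Mean ȳ = (50.4 + 53.9 + 55.3 + 49.8 + 51.4 + 50.2 + 48.5 + 44.8)/8 = 50.5375
Deviations from mean: -0.1375, 3.3625, 4.7625, -0.7375, 0.8625, -0.3375, -2.0375, -5.7375
Σ(y_t−ȳ)(y_{t+1}−ȳ) = (-0.4623) + (16.0139) + (-3.5123) + (-0.6361) + (-0.2911) + (0.6877) + (11.6902) = 23.4898
Denominator Σ(y_t−ȳ)² = 72.4788
r_1 = 23.4898 / 72.4788 = 0.324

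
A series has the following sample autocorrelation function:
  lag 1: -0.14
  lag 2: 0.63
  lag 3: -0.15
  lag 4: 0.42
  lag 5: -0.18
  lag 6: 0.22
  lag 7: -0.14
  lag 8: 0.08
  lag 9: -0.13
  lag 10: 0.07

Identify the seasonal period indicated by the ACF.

2

The largest autocorrelation is r_2 = 0.63, with weaker echoes at lags 4 (0.42) and 6 (0.22); the remaining lags stay at or below 0.08.
The dominant spike at lag 2 indicates a seasonal period of 2.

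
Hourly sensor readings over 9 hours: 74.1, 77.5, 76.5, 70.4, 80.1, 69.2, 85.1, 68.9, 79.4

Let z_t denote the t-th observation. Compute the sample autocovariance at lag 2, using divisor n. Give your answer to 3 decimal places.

Mean z̄ = (74.1 + 77.5 + 76.5 + 70.4 + 80.1 + 69.2 + 85.1 + 68.9 + 79.4)/9 = 75.6889
Σ_{t=1}^{7}(z_t−z̄)(z_{t+2}−z̄) = 147.5209
γ_2 = 147.5209 / 9 = 16.391

16.391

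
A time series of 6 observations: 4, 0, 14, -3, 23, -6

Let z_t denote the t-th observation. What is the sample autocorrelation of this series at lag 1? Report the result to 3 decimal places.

-0.746

Mean z̄ = (4 + 0 + 14 − 3 + 23 − 6)/6 = 5.3333
Deviations from mean: -1.3333, -5.3333, 8.6667, -8.3333, 17.6667, -11.3333
Numerator Σ_{t=1}^{5}(z_t−z̄)(z_{t+1}−z̄) = -458.7778
Denominator Σ(z_t−z̄)² = 615.3333
r_1 = -458.7778 / 615.3333 = -0.746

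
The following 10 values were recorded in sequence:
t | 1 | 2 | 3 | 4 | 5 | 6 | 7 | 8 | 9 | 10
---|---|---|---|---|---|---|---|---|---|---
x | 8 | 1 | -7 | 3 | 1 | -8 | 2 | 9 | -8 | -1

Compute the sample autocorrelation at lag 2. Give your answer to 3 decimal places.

-0.530

Mean x̄ = (8 + 1 − 7 + 3 + 1 − 8 + 2 + 9 − 8 − 1)/10 = 0.0000
Numerator Σ_{t=1}^{8}(x_t−x̄)(x_{t+2}−x̄) = -179.0000
Denominator Σ(x_t−x̄)² = 338.0000
r_2 = -179.0000 / 338.0000 = -0.530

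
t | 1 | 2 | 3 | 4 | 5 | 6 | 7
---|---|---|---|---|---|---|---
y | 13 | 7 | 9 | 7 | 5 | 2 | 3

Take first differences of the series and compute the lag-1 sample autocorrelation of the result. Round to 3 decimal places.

-0.487

First differences Δy: -6, 2, -2, -2, -3, 1
Mean of differences = -1.6667
Numerator Σ(Δy_t−Δȳ)(Δy_{t+1}−Δȳ) = -20.1111
Denominator Σ(Δy_t−Δȳ)² = 41.3333
r_1(Δy) = -20.1111 / 41.3333 = -0.487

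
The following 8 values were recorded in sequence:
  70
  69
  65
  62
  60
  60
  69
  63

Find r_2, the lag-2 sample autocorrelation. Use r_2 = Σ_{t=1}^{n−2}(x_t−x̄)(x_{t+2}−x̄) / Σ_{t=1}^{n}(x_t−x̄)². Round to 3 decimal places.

Mean x̄ = (70 + 69 + 65 + 62 + 60 + 60 + 69 + 63)/8 = 64.7500
Deviations from mean: 5.2500, 4.2500, 0.2500, -2.7500, -4.7500, -4.7500, 4.2500, -1.7500
Σ(x_t−x̄)(x_{t+2}−x̄) = (1.3125) + (-11.6875) + (-1.1875) + (13.0625) + (-20.1875) + (8.3125) = -10.3750
Denominator Σ(x_t−x̄)² = 119.5000
r_2 = -10.3750 / 119.5000 = -0.087

-0.087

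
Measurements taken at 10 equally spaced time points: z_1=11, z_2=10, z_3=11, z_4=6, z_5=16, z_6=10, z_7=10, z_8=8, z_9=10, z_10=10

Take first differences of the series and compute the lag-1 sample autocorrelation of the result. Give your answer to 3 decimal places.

First differences Δz: -1, 1, -5, 10, -6, 0, -2, 2, 0
Mean of differences = -0.1111
Numerator Σ(Δz_t−Δz̄)(Δz_{t+1}−Δz̄) = -120.0123
Denominator Σ(Δz_t−Δz̄)² = 170.8889
r_1(Δz) = -120.0123 / 170.8889 = -0.702

-0.702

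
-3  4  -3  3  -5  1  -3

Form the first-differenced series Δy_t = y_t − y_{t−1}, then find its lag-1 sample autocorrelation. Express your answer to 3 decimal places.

-0.844

First differences Δy: 7, -7, 6, -8, 6, -4
Mean of differences = 0.0000
Numerator Σ(Δy_t−Δȳ)(Δy_{t+1}−Δȳ) = -211.0000
Denominator Σ(Δy_t−Δȳ)² = 250.0000
r_1(Δy) = -211.0000 / 250.0000 = -0.844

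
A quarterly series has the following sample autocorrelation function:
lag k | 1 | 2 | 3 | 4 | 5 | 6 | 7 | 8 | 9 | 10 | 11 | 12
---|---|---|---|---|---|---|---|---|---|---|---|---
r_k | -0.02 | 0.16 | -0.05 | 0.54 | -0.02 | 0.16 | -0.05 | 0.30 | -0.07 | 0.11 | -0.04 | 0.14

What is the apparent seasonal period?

4

The largest autocorrelation is r_4 = 0.54, with a weaker echo at lag 8 (0.30); the remaining lags stay at or below 0.16.
The dominant spike at lag 4 indicates a seasonal period of 4.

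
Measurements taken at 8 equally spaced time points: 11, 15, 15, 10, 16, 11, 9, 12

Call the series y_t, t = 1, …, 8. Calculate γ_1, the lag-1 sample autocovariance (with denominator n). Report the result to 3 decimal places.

Mean ȳ = (11 + 15 + 15 + 10 + 16 + 11 + 9 + 12)/8 = 12.3750
Σ_{t=1}^{7}(y_t−ȳ)(y_{t+1}−ȳ) = -10.6406
γ_1 = -10.6406 / 8 = -1.330

-1.330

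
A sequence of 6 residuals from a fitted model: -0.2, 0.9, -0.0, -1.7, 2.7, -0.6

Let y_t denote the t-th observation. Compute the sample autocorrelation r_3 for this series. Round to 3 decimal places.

Mean ȳ = (-0.2 + 0.9 − 0.0 − 1.7 + 2.7 − 0.6)/6 = 0.1833
Deviations from mean: -0.3833, 0.7167, -0.1833, -1.8833, 2.5167, -0.7833
Numerator Σ_{t=1}^{3}(y_t−ȳ)(y_{t+3}−ȳ) = 2.6692
Denominator Σ(y_t−ȳ)² = 11.1883
r_3 = 2.6692 / 11.1883 = 0.239

0.239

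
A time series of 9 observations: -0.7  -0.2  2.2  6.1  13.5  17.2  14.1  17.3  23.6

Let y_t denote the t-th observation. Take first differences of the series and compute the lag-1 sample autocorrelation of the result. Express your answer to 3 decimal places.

First differences Δy: 0.5, 2.4, 3.9, 7.4, 3.7, -3.1, 3.2, 6.3
Mean of differences = 3.0375
Numerator Σ(Δy_t−Δȳ)(Δy_{t+1}−Δȳ) = 3.1873
Denominator Σ(Δy_t−Δȳ)² = 75.3988
r_1(Δy) = 3.1873 / 75.3988 = 0.042

0.042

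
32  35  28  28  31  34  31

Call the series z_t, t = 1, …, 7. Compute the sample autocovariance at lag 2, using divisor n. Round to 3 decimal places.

Mean z̄ = (32 + 35 + 28 + 28 + 31 + 34 + 31)/7 = 31.2857
Σ_{t=1}^{5}(z_t−z̄)(z_{t+2}−z̄) = -22.4490
γ_2 = -22.4490 / 7 = -3.207

-3.207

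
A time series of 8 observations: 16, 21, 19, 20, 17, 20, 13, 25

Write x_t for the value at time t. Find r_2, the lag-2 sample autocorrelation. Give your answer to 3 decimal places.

Mean x̄ = (16 + 21 + 19 + 20 + 17 + 20 + 13 + 25)/8 = 18.8750
Deviations from mean: -2.8750, 2.1250, 0.1250, 1.1250, -1.8750, 1.1250, -5.8750, 6.1250
Σ(x_t−x̄)(x_{t+2}−x̄) = (-0.3594) + (2.3906) + (-0.2344) + (1.2656) + (11.0156) + (6.8906) = 20.9688
Denominator Σ(x_t−x̄)² = 90.8750
r_2 = 20.9688 / 90.8750 = 0.231

0.231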